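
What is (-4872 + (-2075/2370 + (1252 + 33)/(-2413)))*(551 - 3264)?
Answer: 15122313408637/1143762 ≈ 1.3222e+7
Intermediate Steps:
(-4872 + (-2075/2370 + (1252 + 33)/(-2413)))*(551 - 3264) = (-4872 + (-2075*1/2370 + 1285*(-1/2413)))*(-2713) = (-4872 + (-415/474 - 1285/2413))*(-2713) = (-4872 - 1610485/1143762)*(-2713) = -5574018949/1143762*(-2713) = 15122313408637/1143762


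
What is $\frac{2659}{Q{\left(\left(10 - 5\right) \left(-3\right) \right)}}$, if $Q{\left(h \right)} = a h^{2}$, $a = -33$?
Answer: $- \frac{2659}{7425} \approx -0.35811$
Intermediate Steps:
$Q{\left(h \right)} = - 33 h^{2}$
$\frac{2659}{Q{\left(\left(10 - 5\right) \left(-3\right) \right)}} = \frac{2659}{\left(-33\right) \left(\left(10 - 5\right) \left(-3\right)\right)^{2}} = \frac{2659}{\left(-33\right) \left(5 \left(-3\right)\right)^{2}} = \frac{2659}{\left(-33\right) \left(-15\right)^{2}} = \frac{2659}{\left(-33\right) 225} = \frac{2659}{-7425} = 2659 \left(- \frac{1}{7425}\right) = - \frac{2659}{7425}$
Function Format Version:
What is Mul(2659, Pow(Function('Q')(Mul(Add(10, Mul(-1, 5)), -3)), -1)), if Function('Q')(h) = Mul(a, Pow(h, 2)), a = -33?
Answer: Rational(-2659, 7425) ≈ -0.35811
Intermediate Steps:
Function('Q')(h) = Mul(-33, Pow(h, 2))
Mul(2659, Pow(Function('Q')(Mul(Add(10, Mul(-1, 5)), -3)), -1)) = Mul(2659, Pow(Mul(-33, Pow(Mul(Add(10, Mul(-1, 5)), -3), 2)), -1)) = Mul(2659, Pow(Mul(-33, Pow(Mul(Add(10, -5), -3), 2)), -1)) = Mul(2659, Pow(Mul(-33, Pow(Mul(5, -3), 2)), -1)) = Mul(2659, Pow(Mul(-33, Pow(-15, 2)), -1)) = Mul(2659, Pow(Mul(-33, 225), -1)) = Mul(2659, Pow(-7425, -1)) = Mul(2659, Rational(-1, 7425)) = Rational(-2659, 7425)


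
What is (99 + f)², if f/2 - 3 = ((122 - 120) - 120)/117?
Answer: 145178401/13689 ≈ 10605.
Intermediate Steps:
f = 466/117 (f = 6 + 2*(((122 - 120) - 120)/117) = 6 + 2*((2 - 120)*(1/117)) = 6 + 2*(-118*1/117) = 6 + 2*(-118/117) = 6 - 236/117 = 466/117 ≈ 3.9829)
(99 + f)² = (99 + 466/117)² = (12049/117)² = 145178401/13689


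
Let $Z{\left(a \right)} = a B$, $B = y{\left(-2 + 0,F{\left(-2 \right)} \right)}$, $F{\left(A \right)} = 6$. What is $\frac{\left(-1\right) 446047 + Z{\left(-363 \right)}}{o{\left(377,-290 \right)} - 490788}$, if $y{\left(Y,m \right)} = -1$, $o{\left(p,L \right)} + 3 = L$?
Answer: $\frac{445684}{491081} \approx 0.90756$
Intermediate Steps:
$o{\left(p,L \right)} = -3 + L$
$B = -1$
$Z{\left(a \right)} = - a$ ($Z{\left(a \right)} = a \left(-1\right) = - a$)
$\frac{\left(-1\right) 446047 + Z{\left(-363 \right)}}{o{\left(377,-290 \right)} - 490788} = \frac{\left(-1\right) 446047 - -363}{\left(-3 - 290\right) - 490788} = \frac{-446047 + 363}{-293 - 490788} = - \frac{445684}{-491081} = \left(-445684\right) \left(- \frac{1}{491081}\right) = \frac{445684}{491081}$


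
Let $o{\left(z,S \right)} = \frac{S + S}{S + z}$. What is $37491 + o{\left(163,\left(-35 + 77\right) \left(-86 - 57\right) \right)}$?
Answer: $\frac{219071925}{5843} \approx 37493.0$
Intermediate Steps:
$o{\left(z,S \right)} = \frac{2 S}{S + z}$
$37491 + o{\left(163,\left(-35 + 77\right) \left(-86 - 57\right) \right)} = 37491 + \frac{2 \left(-35 + 77\right) \left(-86 - 57\right)}{\left(-35 + 77\right) \left(-86 - 57\right) + 163} = 37491 + \frac{2 \cdot 42 \left(-143\right)}{42 \left(-143\right) + 163} = 37491 + 2 \left(-6006\right) \frac{1}{-6006 + 163} = 37491 + 2 \left(-6006\right) \frac{1}{-5843} = 37491 + 2 \left(-6006\right) \left(- \frac{1}{5843}\right) = 37491 + \frac{12012}{5843} = \frac{219071925}{5843}$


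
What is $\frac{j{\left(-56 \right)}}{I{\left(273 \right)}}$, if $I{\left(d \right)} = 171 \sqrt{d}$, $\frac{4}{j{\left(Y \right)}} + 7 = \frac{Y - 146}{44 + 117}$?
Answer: $- \frac{92 \sqrt{273}}{8863101} \approx -0.00017151$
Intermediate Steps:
$j{\left(Y \right)} = \frac{4}{- \frac{1273}{161} + \frac{Y}{161}}$ ($j{\left(Y \right)} = \frac{4}{-7 + \frac{Y - 146}{44 + 117}} = \frac{4}{-7 + \frac{-146 + Y}{161}} = \frac{4}{-7 + \left(-146 + Y\right) \frac{1}{161}} = \frac{4}{-7 + \left(- \frac{146}{161} + \frac{Y}{161}\right)} = \frac{4}{- \frac{1273}{161} + \frac{Y}{161}}$)
$\frac{j{\left(-56 \right)}}{I{\left(273 \right)}} = \frac{644 \frac{1}{-1273 - 56}}{171 \sqrt{273}} = \frac{644}{-1329} \frac{\sqrt{273}}{46683} = 644 \left(- \frac{1}{1329}\right) \frac{\sqrt{273}}{46683} = - \frac{644 \frac{\sqrt{273}}{46683}}{1329} = - \frac{92 \sqrt{273}}{8863101}$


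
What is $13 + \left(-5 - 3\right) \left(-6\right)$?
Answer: $61$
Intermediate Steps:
$13 + \left(-5 - 3\right) \left(-6\right) = 13 - -48 = 13 + 48 = 61$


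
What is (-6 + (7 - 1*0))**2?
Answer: 1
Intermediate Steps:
(-6 + (7 - 1*0))**2 = (-6 + (7 + 0))**2 = (-6 + 7)**2 = 1**2 = 1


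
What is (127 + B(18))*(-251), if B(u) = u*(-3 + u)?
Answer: -99647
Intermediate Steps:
(127 + B(18))*(-251) = (127 + 18*(-3 + 18))*(-251) = (127 + 18*15)*(-251) = (127 + 270)*(-251) = 397*(-251) = -99647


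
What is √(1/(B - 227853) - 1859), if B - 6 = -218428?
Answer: I*√14809639909326/89255 ≈ 43.116*I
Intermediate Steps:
B = -218422 (B = 6 - 218428 = -218422)
√(1/(B - 227853) - 1859) = √(1/(-218422 - 227853) - 1859) = √(1/(-446275) - 1859) = √(-1/446275 - 1859) = √(-829625226/446275) = I*√14809639909326/89255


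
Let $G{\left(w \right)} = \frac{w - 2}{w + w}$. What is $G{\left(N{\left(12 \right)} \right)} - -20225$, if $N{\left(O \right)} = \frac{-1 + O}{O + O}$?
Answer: $\frac{444913}{22} \approx 20223.0$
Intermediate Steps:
$N{\left(O \right)} = \frac{-1 + O}{2 O}$
$G{\left(w \right)} = \frac{-2 + w}{2 w}$
$G{\left(N{\left(12 \right)} \right)} - -20225 = \frac{-2 + \frac{-1 + 12}{2 \cdot 12}}{2 \frac{-1 + 12}{2 \cdot 12}} - -20225 = \frac{-2 + \frac{1}{2} \cdot \frac{1}{12} \cdot 11}{2 \cdot \frac{1}{2} \cdot \frac{1}{12} \cdot 11} + 20225 = \frac{-2 + \frac{11}{24}}{2 \cdot \frac{11}{24}} + 20225 = \frac{1}{2} \cdot \frac{24}{11} \left(- \frac{37}{24}\right) + 20225 = - \frac{37}{22} + 20225 = \frac{444913}{22}$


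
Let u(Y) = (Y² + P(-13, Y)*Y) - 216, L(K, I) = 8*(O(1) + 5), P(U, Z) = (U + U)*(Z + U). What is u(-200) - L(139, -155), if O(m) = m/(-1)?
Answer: -1067848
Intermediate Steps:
O(m) = -m (O(m) = m*(-1) = -m)
P(U, Z) = 2*U*(U + Z) (P(U, Z) = (2*U)*(U + Z) = 2*U*(U + Z))
L(K, I) = 32 (L(K, I) = 8*(-1*1 + 5) = 8*(-1 + 5) = 8*4 = 32)
u(Y) = -216 + Y² + Y*(338 - 26*Y) (u(Y) = (Y² + (2*(-13)*(-13 + Y))*Y) - 216 = (Y² + (338 - 26*Y)*Y) - 216 = (Y² + Y*(338 - 26*Y)) - 216 = -216 + Y² + Y*(338 - 26*Y))
u(-200) - L(139, -155) = (-216 - 25*(-200)² + 338*(-200)) - 1*32 = (-216 - 25*40000 - 67600) - 32 = (-216 - 1000000 - 67600) - 32 = -1067816 - 32 = -1067848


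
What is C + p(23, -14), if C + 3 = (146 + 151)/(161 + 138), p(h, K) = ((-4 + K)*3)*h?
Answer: -371958/299 ≈ -1244.0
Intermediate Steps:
p(h, K) = h*(-12 + 3*K) (p(h, K) = (-12 + 3*K)*h = h*(-12 + 3*K))
C = -600/299 (C = -3 + (146 + 151)/(161 + 138) = -3 + 297/299 = -600/299 ≈ -2.0067)
C + p(23, -14) = -600/299 + 3*23*(-4 - 14) = -600/299 + 3*23*(-18) = -600/299 - 1242 = -371958/299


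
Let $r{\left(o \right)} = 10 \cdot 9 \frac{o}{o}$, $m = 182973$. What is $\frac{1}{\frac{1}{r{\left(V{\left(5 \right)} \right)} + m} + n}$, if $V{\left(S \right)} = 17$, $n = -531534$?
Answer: $- \frac{183063}{97304208641} \approx -1.8813 \cdot 10^{-6}$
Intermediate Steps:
$r{\left(o \right)} = 90$ ($r{\left(o \right)} = 90 \cdot 1 = 90$)
$\frac{1}{\frac{1}{r{\left(V{\left(5 \right)} \right)} + m} + n} = \frac{1}{\frac{1}{90 + 182973} - 531534} = \frac{1}{\frac{1}{183063} - 531534} = \frac{1}{- \frac{97304208641}{183063}} = - \frac{183063}{97304208641}$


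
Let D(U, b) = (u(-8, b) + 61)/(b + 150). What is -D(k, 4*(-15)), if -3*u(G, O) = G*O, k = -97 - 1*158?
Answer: 11/10 ≈ 1.1000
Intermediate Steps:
k = -255 (k = -97 - 158 = -255)
u(G, O) = -G*O/3
D(U, b) = (61 + 8*b/3)/(150 + b) (D(U, b) = (-⅓*(-8)*b + 61)/(b + 150) = (8*b/3 + 61)/(150 + b) = (61 + 8*b/3)/(150 + b))
-D(k, 4*(-15)) = -(183 + 8*(4*(-15)))/(3*(150 + 4*(-15))) = -(183 + 8*(-60))/(3*(150 - 60)) = -(183 - 480)/(3*90) = -(-297)/(3*90) = -1*(-11/10) = 11/10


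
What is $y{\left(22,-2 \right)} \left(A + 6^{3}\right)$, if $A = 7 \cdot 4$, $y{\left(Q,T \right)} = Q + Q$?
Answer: $10736$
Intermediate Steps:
$y{\left(Q,T \right)} = 2 Q$
$A = 28$
$y{\left(22,-2 \right)} \left(A + 6^{3}\right) = 2 \cdot 22 \left(28 + 6^{3}\right) = 44 \left(28 + 216\right) = 44 \cdot 244 = 10736$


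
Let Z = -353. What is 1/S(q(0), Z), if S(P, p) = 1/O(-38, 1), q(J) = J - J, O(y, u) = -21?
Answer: -21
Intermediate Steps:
q(J) = 0
S(P, p) = -1/21 (S(P, p) = 1/(-21) = -1/21)
1/S(q(0), Z) = 1/(-1/21) = -21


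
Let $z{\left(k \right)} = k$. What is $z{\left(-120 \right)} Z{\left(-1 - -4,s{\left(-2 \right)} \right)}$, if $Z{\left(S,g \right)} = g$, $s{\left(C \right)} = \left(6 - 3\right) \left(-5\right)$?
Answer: $1800$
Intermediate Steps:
$s{\left(C \right)} = -15$ ($s{\left(C \right)} = 3 \left(-5\right) = -15$)
$z{\left(-120 \right)} Z{\left(-1 - -4,s{\left(-2 \right)} \right)} = \left(-120\right) \left(-15\right) = 1800$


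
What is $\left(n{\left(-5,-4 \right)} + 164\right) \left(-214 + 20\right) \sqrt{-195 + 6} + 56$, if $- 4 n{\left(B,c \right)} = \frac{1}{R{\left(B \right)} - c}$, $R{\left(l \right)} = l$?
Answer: $56 - \frac{191187 i \sqrt{21}}{2} \approx 56.0 - 4.3806 \cdot 10^{5} i$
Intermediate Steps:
$n{\left(B,c \right)} = - \frac{1}{4 \left(B - c\right)}$
$\left(n{\left(-5,-4 \right)} + 164\right) \left(-214 + 20\right) \sqrt{-195 + 6} + 56 = \left(\frac{1}{4 \left(-4 - -5\right)} + 164\right) \left(-214 + 20\right) \sqrt{-195 + 6} + 56 = \left(\frac{1}{4 \left(-4 + 5\right)} + 164\right) \left(-194\right) \sqrt{-189} + 56 = \left(\frac{1}{4 \cdot 1} + 164\right) \left(-194\right) 3 i \sqrt{21} + 56 = \left(\frac{1}{4} \cdot 1 + 164\right) \left(-194\right) 3 i \sqrt{21} + 56 = \left(\frac{1}{4} + 164\right) \left(-194\right) 3 i \sqrt{21} + 56 = \frac{657}{4} \left(-194\right) 3 i \sqrt{21} + 56 = - \frac{63729 \cdot 3 i \sqrt{21}}{2} + 56 = - \frac{191187 i \sqrt{21}}{2} + 56 = 56 - \frac{191187 i \sqrt{21}}{2}$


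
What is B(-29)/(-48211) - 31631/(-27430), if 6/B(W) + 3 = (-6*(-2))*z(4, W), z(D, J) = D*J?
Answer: 28364298017/24597155778 ≈ 1.1532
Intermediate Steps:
B(W) = 6/(-3 + 48*W) (B(W) = 6/(-3 + (-6*(-2))*(4*W)) = 6/(-3 + 12*(4*W)) = 6/(-3 + 48*W))
B(-29)/(-48211) - 31631/(-27430) = (2/(-1 + 16*(-29)))/(-48211) - 31631/(-27430) = (2/(-1 - 464))*(-1/48211) - 31631*(-1/27430) = (2/(-465))*(-1/48211) + 31631/27430 = (2*(-1/465))*(-1/48211) + 31631/27430 = -2/465*(-1/48211) + 31631/27430 = 2/22418115 + 31631/27430 = 28364298017/24597155778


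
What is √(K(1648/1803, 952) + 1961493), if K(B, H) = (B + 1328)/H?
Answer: √90296818325149485/214557 ≈ 1400.5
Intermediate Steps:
K(B, H) = (1328 + B)/H
√(K(1648/1803, 952) + 1961493) = √((1328 + 1648/1803)/952 + 1961493) = √((1/952)*(2396032/1803) + 1961493) = √(299504/214557 + 1961493) = √(420852353105/214557) = √90296818325149485/214557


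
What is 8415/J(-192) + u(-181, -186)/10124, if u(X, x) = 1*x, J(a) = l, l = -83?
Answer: -42604449/420146 ≈ -101.40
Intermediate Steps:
J(a) = -83
u(X, x) = x
8415/J(-192) + u(-181, -186)/10124 = 8415/(-83) - 186/10124 = 8415*(-1/83) - 186*1/10124 = -8415/83 - 93/5062 = -42604449/420146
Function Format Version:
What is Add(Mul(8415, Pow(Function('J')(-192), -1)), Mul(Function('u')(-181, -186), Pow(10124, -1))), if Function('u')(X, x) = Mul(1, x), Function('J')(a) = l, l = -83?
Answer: Rational(-42604449, 420146) ≈ -101.40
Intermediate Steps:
Function('J')(a) = -83
Function('u')(X, x) = x
Add(Mul(8415, Pow(Function('J')(-192), -1)), Mul(Function('u')(-181, -186), Pow(10124, -1))) = Add(Mul(8415, Pow(-83, -1)), Mul(-186, Pow(10124, -1))) = Add(Mul(8415, Rational(-1, 83)), Mul(-186, Rational(1, 10124))) = Add(Rational(-8415, 83), Rational(-93, 5062)) = Rational(-42604449, 420146)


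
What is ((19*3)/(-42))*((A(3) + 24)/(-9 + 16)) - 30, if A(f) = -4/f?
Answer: -5056/147 ≈ -34.395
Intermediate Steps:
((19*3)/(-42))*((A(3) + 24)/(-9 + 16)) - 30 = ((19*3)/(-42))*((-4/3 + 24)/(-9 + 16)) - 30 = (57*(-1/42))*((-4*⅓ + 24)/7) - 30 = -19*(-4/3 + 24)/(14*7) - 30 = -646/(21*7) - 30 = -19/14*68/21 - 30 = -646/147 - 30 = -5056/147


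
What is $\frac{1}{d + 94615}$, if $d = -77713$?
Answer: $\frac{1}{16902} \approx 5.9165 \cdot 10^{-5}$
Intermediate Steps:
$\frac{1}{d + 94615} = \frac{1}{-77713 + 94615} = \frac{1}{16902}$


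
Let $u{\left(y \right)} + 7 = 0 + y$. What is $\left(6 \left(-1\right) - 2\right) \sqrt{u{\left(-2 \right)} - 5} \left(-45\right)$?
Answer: $360 i \sqrt{14} \approx 1347.0 i$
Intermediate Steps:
$u{\left(y \right)} = -7 + y$ ($u{\left(y \right)} = -7 + \left(0 + y\right) = -7 + y$)
$\left(6 \left(-1\right) - 2\right) \sqrt{u{\left(-2 \right)} - 5} \left(-45\right) = \left(6 \left(-1\right) - 2\right) \sqrt{\left(-7 - 2\right) - 5} \left(-45\right) = \left(-6 - 2\right) \sqrt{-9 - 5} \left(-45\right) = - 8 \sqrt{-14} \left(-45\right) = - 8 i \sqrt{14} \left(-45\right) = 360 i \sqrt{14}$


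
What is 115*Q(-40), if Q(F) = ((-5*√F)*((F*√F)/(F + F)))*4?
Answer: 46000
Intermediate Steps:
Q(F) = -10*F (Q(F) = ((-5*√F)*(F^(3/2)/((2*F))))*4 = ((-5*√F)*(F^(3/2)*(1/(2*F))))*4 = ((-5*√F)*(√F/2))*4 = -5*F/2*4 = -10*F)
115*Q(-40) = 115*(-10*(-40)) = 115*400 = 46000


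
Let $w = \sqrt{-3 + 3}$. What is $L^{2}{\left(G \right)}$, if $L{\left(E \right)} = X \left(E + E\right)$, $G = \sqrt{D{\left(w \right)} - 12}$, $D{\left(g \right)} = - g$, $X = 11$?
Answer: $-5808$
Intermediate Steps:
$w = 0$ ($w = \sqrt{0} = 0$)
$G = 2 i \sqrt{3}$ ($G = \sqrt{\left(-1\right) 0 - 12} = \sqrt{0 - 12} = \sqrt{-12} = 2 i \sqrt{3} \approx 3.4641 i$)
$L{\left(E \right)} = 22 E$ ($L{\left(E \right)} = 11 \left(E + E\right) = 11 \cdot 2 E = 22 E$)
$L^{2}{\left(G \right)} = \left(22 \cdot 2 i \sqrt{3}\right)^{2} = \left(44 i \sqrt{3}\right)^{2} = -5808$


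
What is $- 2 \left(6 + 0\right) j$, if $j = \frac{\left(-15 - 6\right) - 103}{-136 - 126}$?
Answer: $- \frac{744}{131} \approx -5.6794$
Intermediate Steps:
$j = \frac{62}{131}$ ($j = \frac{\left(-15 - 6\right) - 103}{-262} = \left(-21 - 103\right) \left(- \frac{1}{262}\right) = \left(-124\right) \left(- \frac{1}{262}\right) = \frac{62}{131} \approx 0.47328$)
$- 2 \left(6 + 0\right) j = - 2 \left(6 + 0\right) \frac{62}{131} = \left(-2\right) 6 \cdot \frac{62}{131} = \left(-12\right) \frac{62}{131} = - \frac{744}{131}$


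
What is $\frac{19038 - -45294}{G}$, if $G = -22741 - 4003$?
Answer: $- \frac{16083}{6686} \approx -2.4055$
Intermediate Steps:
$G = -26744$
$\frac{19038 - -45294}{G} = \frac{19038 - -45294}{-26744} = \left(19038 + 45294\right) \left(- \frac{1}{26744}\right) = 64332 \left(- \frac{1}{26744}\right) = - \frac{16083}{6686}$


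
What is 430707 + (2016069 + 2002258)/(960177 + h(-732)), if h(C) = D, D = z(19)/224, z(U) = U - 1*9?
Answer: 46318607181727/107539829 ≈ 4.3071e+5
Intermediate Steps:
z(U) = -9 + U (z(U) = U - 9 = -9 + U)
D = 5/112 (D = (-9 + 19)/224 = 10*(1/224) = 5/112 ≈ 0.044643)
h(C) = 5/112
430707 + (2016069 + 2002258)/(960177 + h(-732)) = 430707 + (2016069 + 2002258)/(960177 + 5/112) = 430707 + 4018327/(107539829/112) = 430707 + 4018327*(112/107539829) = 430707 + 450052624/107539829 = 46318607181727/107539829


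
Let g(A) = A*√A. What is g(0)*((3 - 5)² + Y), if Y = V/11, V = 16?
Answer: 0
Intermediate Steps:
g(A) = A^(3/2)
Y = 16/11 ≈ 1.4545
g(0)*((3 - 5)² + Y) = 0^(3/2)*((3 - 5)² + 16/11) = 0*((-2)² + 16/11) = 0*(4 + 16/11) = 0*(60/11) = 0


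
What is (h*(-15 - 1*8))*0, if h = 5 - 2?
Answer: 0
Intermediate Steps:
h = 3
(h*(-15 - 1*8))*0 = (3*(-15 - 1*8))*0 = (3*(-15 - 8))*0 = (3*(-23))*0 = -69*0 = 0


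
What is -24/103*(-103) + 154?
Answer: 178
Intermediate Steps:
-24/103*(-103) + 154 = 24 + 154 = 178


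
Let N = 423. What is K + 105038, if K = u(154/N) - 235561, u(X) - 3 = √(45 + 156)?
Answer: -130520 + √201 ≈ -1.3051e+5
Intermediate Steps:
u(X) = 3 + √201 (u(X) = 3 + √(45 + 156) = 3 + √201)
K = -235558 + √201 (K = (3 + √201) - 235561 = -235558 + √201 ≈ -2.3554e+5)
K + 105038 = (-235558 + √201) + 105038 = -130520 + √201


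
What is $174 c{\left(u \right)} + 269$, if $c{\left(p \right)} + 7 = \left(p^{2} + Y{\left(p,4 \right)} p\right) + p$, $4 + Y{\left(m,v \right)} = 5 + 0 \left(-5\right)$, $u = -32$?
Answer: $166091$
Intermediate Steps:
$Y{\left(m,v \right)} = 1$ ($Y{\left(m,v \right)} = -4 + \left(5 + 0 \left(-5\right)\right) = -4 + \left(5 + 0\right) = -4 + 5 = 1$)
$c{\left(p \right)} = -7 + p^{2} + 2 p$ ($c{\left(p \right)} = -7 + \left(\left(p^{2} + 1 p\right) + p\right) = -7 + \left(\left(p^{2} + p\right) + p\right) = -7 + \left(\left(p + p^{2}\right) + p\right) = -7 + \left(p^{2} + 2 p\right) = -7 + p^{2} + 2 p$)
$174 c{\left(u \right)} + 269 = 174 \left(-7 + \left(-32\right)^{2} + 2 \left(-32\right)\right) + 269 = 174 \left(-7 + 1024 - 64\right) + 269 = 174 \cdot 953 + 269 = 165822 + 269 = 166091$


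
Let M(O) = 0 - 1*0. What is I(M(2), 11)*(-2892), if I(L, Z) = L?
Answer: 0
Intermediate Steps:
M(O) = 0 (M(O) = 0 + 0 = 0)
I(M(2), 11)*(-2892) = 0*(-2892) = 0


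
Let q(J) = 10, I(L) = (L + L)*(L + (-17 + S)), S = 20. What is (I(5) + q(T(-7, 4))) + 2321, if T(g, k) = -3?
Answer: 2411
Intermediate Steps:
I(L) = 2*L*(3 + L) (I(L) = (L + L)*(L + (-17 + 20)) = (2*L)*(L + 3) = (2*L)*(3 + L) = 2*L*(3 + L))
(I(5) + q(T(-7, 4))) + 2321 = (2*5*(3 + 5) + 10) + 2321 = (2*5*8 + 10) + 2321 = (80 + 10) + 2321 = 90 + 2321 = 2411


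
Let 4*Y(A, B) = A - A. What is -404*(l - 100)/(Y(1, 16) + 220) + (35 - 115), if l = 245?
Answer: -3809/11 ≈ -346.27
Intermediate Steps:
Y(A, B) = 0 (Y(A, B) = (A - A)/4 = (1/4)*0 = 0)
-404*(l - 100)/(Y(1, 16) + 220) + (35 - 115) = -404*(245 - 100)/(0 + 220) + (35 - 115) = -58580/220 - 80 = -404*29/44 - 80 = -2929/11 - 80 = -3809/11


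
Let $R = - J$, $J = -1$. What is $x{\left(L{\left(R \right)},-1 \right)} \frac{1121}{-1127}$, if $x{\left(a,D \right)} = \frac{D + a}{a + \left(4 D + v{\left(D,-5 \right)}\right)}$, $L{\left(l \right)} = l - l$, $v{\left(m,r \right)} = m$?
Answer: $- \frac{1121}{5635} \approx -0.19894$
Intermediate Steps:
$R = 1$ ($R = \left(-1\right) \left(-1\right) = 1$)
$L{\left(l \right)} = 0$
$x{\left(a,D \right)} = \frac{D + a}{a + 5 D}$ ($x{\left(a,D \right)} = \frac{D + a}{a + \left(4 D + D\right)} = \frac{D + a}{a + 5 D}$)
$x{\left(L{\left(R \right)},-1 \right)} \frac{1121}{-1127} = \frac{-1 + 0}{0 + 5 \left(-1\right)} \frac{1121}{-1127} = \frac{1}{0 - 5} \left(-1\right) 1121 \left(- \frac{1}{1127}\right) = \frac{1}{-5} \left(-1\right) \left(- \frac{1121}{1127}\right) = \left(- \frac{1}{5}\right) \left(-1\right) \left(- \frac{1121}{1127}\right) = \frac{1}{5} \left(- \frac{1121}{1127}\right) = - \frac{1121}{5635}$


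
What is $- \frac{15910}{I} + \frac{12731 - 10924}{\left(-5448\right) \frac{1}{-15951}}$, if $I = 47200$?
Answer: $\frac{5668252053}{1071440} \approx 5290.3$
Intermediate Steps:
$- \frac{15910}{I} + \frac{12731 - 10924}{\left(-5448\right) \frac{1}{-15951}} = - \frac{15910}{47200} + \frac{12731 - 10924}{\left(-5448\right) \frac{1}{-15951}} = \left(-15910\right) \frac{1}{47200} + \frac{12731 - 10924}{\left(-5448\right) \left(- \frac{1}{15951}\right)} = - \frac{1591}{4720} + \frac{1807}{\frac{1816}{5317}} = - \frac{1591}{4720} + 1807 \cdot \frac{5317}{1816} = - \frac{1591}{4720} + \frac{9607819}{1816} = \frac{5668252053}{1071440}$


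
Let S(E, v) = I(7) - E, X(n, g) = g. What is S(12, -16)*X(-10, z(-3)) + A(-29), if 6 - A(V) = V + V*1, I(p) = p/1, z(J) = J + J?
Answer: 94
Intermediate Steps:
z(J) = 2*J
I(p) = p (I(p) = p*1 = p)
S(E, v) = 7 - E
A(V) = 6 - 2*V (A(V) = 6 - (V + V*1) = 6 - (V + V) = 6 - 2*V)
S(12, -16)*X(-10, z(-3)) + A(-29) = (7 - 1*12)*(2*(-3)) + (6 - 2*(-29)) = (7 - 12)*(-6) + (6 + 58) = -5*(-6) + 64 = 30 + 64 = 94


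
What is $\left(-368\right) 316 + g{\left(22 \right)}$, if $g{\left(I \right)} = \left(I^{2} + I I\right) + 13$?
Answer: $-115307$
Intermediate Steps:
$g{\left(I \right)} = 13 + 2 I^{2}$ ($g{\left(I \right)} = \left(I^{2} + I^{2}\right) + 13 = 2 I^{2} + 13 = 13 + 2 I^{2}$)
$\left(-368\right) 316 + g{\left(22 \right)} = \left(-368\right) 316 + \left(13 + 2 \cdot 22^{2}\right) = -116288 + \left(13 + 2 \cdot 484\right) = -116288 + \left(13 + 968\right) = -116288 + 981 = -115307$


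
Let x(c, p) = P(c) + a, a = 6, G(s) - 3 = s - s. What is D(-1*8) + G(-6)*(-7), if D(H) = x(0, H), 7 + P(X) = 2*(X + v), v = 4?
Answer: -14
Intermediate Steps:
G(s) = 3 (G(s) = 3 + (s - s) = 3 + 0 = 3)
P(X) = 1 + 2*X (P(X) = -7 + 2*(X + 4) = -7 + 2*(4 + X) = -7 + (8 + 2*X) = 1 + 2*X)
x(c, p) = 7 + 2*c (x(c, p) = (1 + 2*c) + 6 = 7 + 2*c)
D(H) = 7 (D(H) = 7 + 2*0 = 7 + 0 = 7)
D(-1*8) + G(-6)*(-7) = 7 + 3*(-7) = 7 - 21 = -14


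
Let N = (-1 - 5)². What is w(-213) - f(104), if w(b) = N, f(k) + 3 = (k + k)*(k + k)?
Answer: -43225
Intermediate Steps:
f(k) = -3 + 4*k² (f(k) = -3 + (k + k)*(k + k) = -3 + (2*k)*(2*k) = -3 + 4*k²)
N = 36 (N = (-6)² = 36)
w(b) = 36
w(-213) - f(104) = 36 - (-3 + 4*104²) = 36 - (-3 + 4*10816) = 36 - (-3 + 43264) = 36 - 1*43261 = 36 - 43261 = -43225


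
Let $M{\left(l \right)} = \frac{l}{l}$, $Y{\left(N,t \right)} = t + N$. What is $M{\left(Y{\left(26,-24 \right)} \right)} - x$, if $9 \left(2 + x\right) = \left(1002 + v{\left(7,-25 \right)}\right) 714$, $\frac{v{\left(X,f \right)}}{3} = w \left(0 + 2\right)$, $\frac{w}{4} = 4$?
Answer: $-87105$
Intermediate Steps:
$w = 16$ ($w = 4 \cdot 4 = 16$)
$v{\left(X,f \right)} = 96$ ($v{\left(X,f \right)} = 3 \cdot 16 \left(0 + 2\right) = 3 \cdot 16 \cdot 2 = 3 \cdot 32 = 96$)
$Y{\left(N,t \right)} = N + t$
$M{\left(l \right)} = 1$
$x = 87106$ ($x = -2 + \frac{\left(1002 + 96\right) 714}{9} = -2 + \frac{1098 \cdot 714}{9} = -2 + \frac{1}{9} \cdot 783972 = -2 + 87108 = 87106$)
$M{\left(Y{\left(26,-24 \right)} \right)} - x = 1 - 87106 = -87105$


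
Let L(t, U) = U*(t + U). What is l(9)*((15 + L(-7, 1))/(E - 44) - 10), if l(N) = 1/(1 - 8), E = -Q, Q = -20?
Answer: 83/56 ≈ 1.4821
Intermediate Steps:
L(t, U) = U*(U + t)
E = 20 (E = -1*(-20) = 20)
l(N) = -⅐ (l(N) = 1/(-7) = -⅐)
l(9)*((15 + L(-7, 1))/(E - 44) - 10) = -((15 + 1*(1 - 7))/(20 - 44) - 10)/7 = -((15 + 1*(-6))/(-24) - 10)/7 = -((15 - 6)*(-1/24) - 10)/7 = -(9*(-1/24) - 10)/7 = -(-3/8 - 10)/7 = -⅐*(-83/8) = 83/56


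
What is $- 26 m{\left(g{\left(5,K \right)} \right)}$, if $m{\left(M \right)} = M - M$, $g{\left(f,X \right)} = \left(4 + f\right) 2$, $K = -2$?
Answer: $0$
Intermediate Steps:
$g{\left(f,X \right)} = 8 + 2 f$
$m{\left(M \right)} = 0$
$- 26 m{\left(g{\left(5,K \right)} \right)} = \left(-26\right) 0 = 0$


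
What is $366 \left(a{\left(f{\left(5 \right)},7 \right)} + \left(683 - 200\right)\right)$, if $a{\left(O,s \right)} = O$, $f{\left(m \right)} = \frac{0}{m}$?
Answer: $176778$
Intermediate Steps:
$f{\left(m \right)} = 0$
$366 \left(a{\left(f{\left(5 \right)},7 \right)} + \left(683 - 200\right)\right) = 366 \left(0 + \left(683 - 200\right)\right) = 366 \left(0 + 483\right) = 366 \cdot 483 = 176778$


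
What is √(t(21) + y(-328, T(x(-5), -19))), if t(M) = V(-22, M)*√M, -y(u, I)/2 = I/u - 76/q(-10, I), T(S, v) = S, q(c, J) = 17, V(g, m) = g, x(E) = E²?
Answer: √(17671041 - 42751192*√21)/1394 ≈ 9.5772*I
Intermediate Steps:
y(u, I) = 152/17 - 2*I/u (y(u, I) = -2*(I/u - 76/17) = -2*(-76/17 + I/u) = 152/17 - 2*I/u)
t(M) = -22*√M
√(t(21) + y(-328, T(x(-5), -19))) = √(-22*√21 + (152/17 - 2*(-5)²/(-328))) = √(-22*√21 + (152/17 - 2*25*(-1/328))) = √(-22*√21 + (152/17 + 25/164)) = √(-22*√21 + 25353/2788) = √(25353/2788 - 22*√21)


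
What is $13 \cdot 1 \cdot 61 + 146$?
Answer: $939$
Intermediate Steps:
$13 \cdot 1 \cdot 61 + 146 = 13 \cdot 61 + 146 = 793 + 146 = 939$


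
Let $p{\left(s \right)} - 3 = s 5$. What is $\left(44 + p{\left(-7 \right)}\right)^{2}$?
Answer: $144$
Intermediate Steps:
$p{\left(s \right)} = 3 + 5 s$ ($p{\left(s \right)} = 3 + s 5 = 3 + 5 s$)
$\left(44 + p{\left(-7 \right)}\right)^{2} = \left(44 + \left(3 + 5 \left(-7\right)\right)\right)^{2} = \left(44 + \left(3 - 35\right)\right)^{2} = \left(44 - 32\right)^{2} = 12^{2} = 144$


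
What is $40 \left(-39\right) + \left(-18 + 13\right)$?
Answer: $-1565$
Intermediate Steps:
$40 \left(-39\right) + \left(-18 + 13\right) = -1560 - 5 = -1565$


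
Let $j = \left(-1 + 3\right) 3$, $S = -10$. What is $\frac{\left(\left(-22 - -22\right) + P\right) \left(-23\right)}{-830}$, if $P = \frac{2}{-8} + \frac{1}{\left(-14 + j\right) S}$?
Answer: $- \frac{437}{66400} \approx -0.0065813$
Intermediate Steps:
$j = 6$ ($j = 2 \cdot 3 = 6$)
$P = - \frac{19}{80}$ ($P = \frac{2}{-8} + \frac{1}{\left(-14 + 6\right) \left(-10\right)} = 2 \left(- \frac{1}{8}\right) + \frac{1}{-8} \left(- \frac{1}{10}\right) = - \frac{1}{4} - - \frac{1}{80} = - \frac{1}{4} + \frac{1}{80} = - \frac{19}{80} \approx -0.2375$)
$\frac{\left(\left(-22 - -22\right) + P\right) \left(-23\right)}{-830} = \frac{\left(\left(-22 - -22\right) - \frac{19}{80}\right) \left(-23\right)}{-830} = \left(\left(-22 + 22\right) - \frac{19}{80}\right) \left(-23\right) \left(- \frac{1}{830}\right) = \left(0 - \frac{19}{80}\right) \left(-23\right) \left(- \frac{1}{830}\right) = \left(- \frac{19}{80}\right) \left(-23\right) \left(- \frac{1}{830}\right) = \frac{437}{80} \left(- \frac{1}{830}\right) = - \frac{437}{66400}$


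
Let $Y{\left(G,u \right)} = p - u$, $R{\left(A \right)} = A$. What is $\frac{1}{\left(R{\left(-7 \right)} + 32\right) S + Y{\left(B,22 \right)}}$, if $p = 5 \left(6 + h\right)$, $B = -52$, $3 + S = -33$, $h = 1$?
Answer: $- \frac{1}{887} \approx -0.0011274$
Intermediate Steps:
$S = -36$ ($S = -3 - 33 = -36$)
$p = 35$ ($p = 5 \left(6 + 1\right) = 5 \cdot 7 = 35$)
$Y{\left(G,u \right)} = 35 - u$
$\frac{1}{\left(R{\left(-7 \right)} + 32\right) S + Y{\left(B,22 \right)}} = \frac{1}{\left(-7 + 32\right) \left(-36\right) + \left(35 - 22\right)} = \frac{1}{25 \left(-36\right) + \left(35 - 22\right)} = \frac{1}{-900 + 13} = \frac{1}{-887} = - \frac{1}{887}$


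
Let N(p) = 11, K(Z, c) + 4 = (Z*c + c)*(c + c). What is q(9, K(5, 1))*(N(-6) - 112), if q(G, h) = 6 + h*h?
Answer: -7070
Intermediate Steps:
K(Z, c) = -4 + 2*c*(c + Z*c) (K(Z, c) = -4 + (Z*c + c)*(c + c) = -4 + (c + Z*c)*(2*c) = -4 + 2*c*(c + Z*c))
q(G, h) = 6 + h**2
q(9, K(5, 1))*(N(-6) - 112) = (6 + (-4 + 2*1**2 + 2*5*1**2)**2)*(11 - 112) = (6 + (-4 + 2*1 + 2*5*1)**2)*(-101) = (6 + (-4 + 2 + 10)**2)*(-101) = (6 + 8**2)*(-101) = (6 + 64)*(-101) = 70*(-101) = -7070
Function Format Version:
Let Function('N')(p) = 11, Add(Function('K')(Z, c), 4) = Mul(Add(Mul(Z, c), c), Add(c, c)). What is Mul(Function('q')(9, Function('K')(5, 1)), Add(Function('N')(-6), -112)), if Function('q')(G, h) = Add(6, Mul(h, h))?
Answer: -7070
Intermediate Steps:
Function('K')(Z, c) = Add(-4, Mul(2, c, Add(c, Mul(Z, c)))) (Function('K')(Z, c) = Add(-4, Mul(Add(Mul(Z, c), c), Add(c, c))) = Add(-4, Mul(Add(c, Mul(Z, c)), Mul(2, c))) = Add(-4, Mul(2, c, Add(c, Mul(Z, c)))))
Function('q')(G, h) = Add(6, Pow(h, 2))
Mul(Function('q')(9, Function('K')(5, 1)), Add(Function('N')(-6), -112)) = Mul(Add(6, Pow(Add(-4, Mul(2, Pow(1, 2)), Mul(2, 5, Pow(1, 2))), 2)), Add(11, -112)) = Mul(Add(6, Pow(Add(-4, Mul(2, 1), Mul(2, 5, 1)), 2)), -101) = Mul(Add(6, Pow(Add(-4, 2, 10), 2)), -101) = Mul(Add(6, Pow(8, 2)), -101) = Mul(Add(6, 64), -101) = Mul(70, -101) = -7070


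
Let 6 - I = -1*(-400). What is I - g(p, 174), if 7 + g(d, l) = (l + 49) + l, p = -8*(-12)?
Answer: -784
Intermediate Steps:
p = 96
g(d, l) = 42 + 2*l (g(d, l) = -7 + ((l + 49) + l) = -7 + ((49 + l) + l) = -7 + (49 + 2*l) = 42 + 2*l)
I = -394 (I = 6 - (-1)*(-400) = 6 - 1*400 = 6 - 400 = -394)
I - g(p, 174) = -394 - (42 + 2*174) = -394 - (42 + 348) = -394 - 1*390 = -394 - 390 = -784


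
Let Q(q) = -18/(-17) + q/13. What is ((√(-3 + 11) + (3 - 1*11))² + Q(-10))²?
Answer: 355258944/48841 - 1022464*√2/221 ≈ 730.88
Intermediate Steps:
Q(q) = 18/17 + q/13 (Q(q) = -18*(-1/17) + q*(1/13) = 18/17 + q/13)
((√(-3 + 11) + (3 - 1*11))² + Q(-10))² = ((√(-3 + 11) + (3 - 1*11))² + (18/17 + (1/13)*(-10)))² = ((√8 + (3 - 11))² + (18/17 - 10/13))² = ((2*√2 - 8)² + 64/221)² = ((-8 + 2*√2)² + 64/221)² = (64/221 + (-8 + 2*√2)²)²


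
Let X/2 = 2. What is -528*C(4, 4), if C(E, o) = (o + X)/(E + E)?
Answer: -528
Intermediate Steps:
X = 4 (X = 2*2 = 4)
C(E, o) = (4 + o)/(2*E) (C(E, o) = (o + 4)/(E + E) = (4 + o)/((2*E)) = (4 + o)*(1/(2*E)) = (4 + o)/(2*E))
-528*C(4, 4) = -264*(4 + 4)/4 = -264*8/4 = -528*1 = -528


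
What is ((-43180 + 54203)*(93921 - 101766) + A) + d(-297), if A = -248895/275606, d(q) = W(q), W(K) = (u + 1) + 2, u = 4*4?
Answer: -23833143750991/275606 ≈ -8.6475e+7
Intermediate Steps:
u = 16
W(K) = 19 (W(K) = (16 + 1) + 2 = 17 + 2 = 19)
d(q) = 19
A = -248895/275606 (A = -248895*1/275606 = -248895/275606 ≈ -0.90308)
((-43180 + 54203)*(93921 - 101766) + A) + d(-297) = ((-43180 + 54203)*(93921 - 101766) - 248895/275606) + 19 = (11023*(-7845) - 248895/275606) + 19 = (-86475435 - 248895/275606) + 19 = -23833148987505/275606 + 19 = -23833143750991/275606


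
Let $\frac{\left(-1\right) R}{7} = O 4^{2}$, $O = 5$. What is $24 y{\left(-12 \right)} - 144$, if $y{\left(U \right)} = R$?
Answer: $-13584$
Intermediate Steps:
$R = -560$ ($R = - 7 \cdot 5 \cdot 4^{2} = - 7 \cdot 5 \cdot 16 = \left(-7\right) 80 = -560$)
$y{\left(U \right)} = -560$
$24 y{\left(-12 \right)} - 144 = 24 \left(-560\right) - 144 = -13440 - 144 = -13584$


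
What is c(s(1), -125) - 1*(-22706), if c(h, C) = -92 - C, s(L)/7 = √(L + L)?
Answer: 22739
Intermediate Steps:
s(L) = 7*√2*√L (s(L) = 7*√(L + L) = 7*√(2*L) = 7*(√2*√L) = 7*√2*√L)
c(s(1), -125) - 1*(-22706) = (-92 - 1*(-125)) - 1*(-22706) = (-92 + 125) + 22706 = 33 + 22706 = 22739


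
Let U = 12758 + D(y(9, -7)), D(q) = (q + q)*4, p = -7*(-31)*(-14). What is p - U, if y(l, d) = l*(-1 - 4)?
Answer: -15436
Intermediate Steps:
p = -3038 (p = 217*(-14) = -3038)
y(l, d) = -5*l (y(l, d) = l*(-5) = -5*l)
D(q) = 8*q (D(q) = (2*q)*4 = 8*q)
U = 12398 (U = 12758 + 8*(-5*9) = 12758 + 8*(-45) = 12758 - 360 = 12398)
p - U = -3038 - 1*12398 = -3038 - 12398 = -15436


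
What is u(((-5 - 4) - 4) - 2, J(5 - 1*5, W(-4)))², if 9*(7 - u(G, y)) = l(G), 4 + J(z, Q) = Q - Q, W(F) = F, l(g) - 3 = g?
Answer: 625/9 ≈ 69.444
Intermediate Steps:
l(g) = 3 + g
J(z, Q) = -4 (J(z, Q) = -4 + (Q - Q) = -4 + 0 = -4)
u(G, y) = 20/3 - G/9 (u(G, y) = 7 - (3 + G)/9 = 7 + (-⅓ - G/9) = 20/3 - G/9)
u(((-5 - 4) - 4) - 2, J(5 - 1*5, W(-4)))² = (20/3 - (((-5 - 4) - 4) - 2)/9)² = (20/3 - ((-9 - 4) - 2)/9)² = (20/3 - (-13 - 2)/9)² = (20/3 - ⅑*(-15))² = (20/3 + 5/3)² = (25/3)² = 625/9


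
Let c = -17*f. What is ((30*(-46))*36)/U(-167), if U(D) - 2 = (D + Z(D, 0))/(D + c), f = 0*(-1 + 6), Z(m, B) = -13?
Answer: -4148280/257 ≈ -16141.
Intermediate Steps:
f = 0 (f = 0*5 = 0)
c = 0 (c = -17*0 = 0)
U(D) = 2 + (-13 + D)/D (U(D) = 2 + (D - 13)/(D + 0) = 2 + (-13 + D)/D)
((30*(-46))*36)/U(-167) = ((30*(-46))*36)/(3 - 13/(-167)) = (-1380*36)/(3 - 13*(-1/167)) = -49680/(3 + 13/167) = -49680/514/167 = -49680*167/514 = -4148280/257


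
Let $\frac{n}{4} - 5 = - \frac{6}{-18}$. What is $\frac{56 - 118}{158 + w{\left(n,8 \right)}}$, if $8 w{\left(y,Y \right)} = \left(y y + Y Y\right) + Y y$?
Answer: $- \frac{279}{1099} \approx -0.25387$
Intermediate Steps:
$n = \frac{64}{3}$ ($n = 20 + 4 \left(- \frac{6}{-18}\right) = 20 + 4 \left(\left(-6\right) \left(- \frac{1}{18}\right)\right) = 20 + 4 \cdot \frac{1}{3} = 20 + \frac{4}{3} = \frac{64}{3} \approx 21.333$)
$w{\left(y,Y \right)} = \frac{Y^{2}}{8} + \frac{y^{2}}{8} + \frac{Y y}{8}$ ($w{\left(y,Y \right)} = \frac{\left(y y + Y Y\right) + Y y}{8} = \frac{\left(y^{2} + Y^{2}\right) + Y y}{8} = \frac{\left(Y^{2} + y^{2}\right) + Y y}{8} = \frac{Y^{2} + y^{2} + Y y}{8} = \frac{Y^{2}}{8} + \frac{y^{2}}{8} + \frac{Y y}{8}$)
$\frac{56 - 118}{158 + w{\left(n,8 \right)}} = \frac{56 - 118}{158 + \left(\frac{8^{2}}{8} + \frac{\left(\frac{64}{3}\right)^{2}}{8} + \frac{1}{8} \cdot 8 \cdot \frac{64}{3}\right)} = - \frac{62}{158 + \left(\frac{1}{8} \cdot 64 + \frac{1}{8} \cdot \frac{4096}{9} + \frac{64}{3}\right)} = - \frac{62}{158 + \left(8 + \frac{512}{9} + \frac{64}{3}\right)} = - \frac{62}{158 + \frac{776}{9}} = - \frac{62}{\frac{2198}{9}} = \left(-62\right) \frac{9}{2198} = - \frac{279}{1099}$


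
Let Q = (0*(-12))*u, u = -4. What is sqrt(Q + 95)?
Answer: sqrt(95) ≈ 9.7468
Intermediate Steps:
Q = 0 (Q = (0*(-12))*(-4) = 0*(-4) = 0)
sqrt(Q + 95) = sqrt(0 + 95) = sqrt(95)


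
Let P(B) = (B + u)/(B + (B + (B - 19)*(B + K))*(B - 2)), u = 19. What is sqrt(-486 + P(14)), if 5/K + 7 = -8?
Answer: I*sqrt(1635078)/58 ≈ 22.047*I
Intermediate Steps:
K = -1/3 (K = 5/(-7 - 8) = 5/(-15) = 5*(-1/15) = -1/3 ≈ -0.33333)
P(B) = (19 + B)/(B + (-2 + B)*(B + (-19 + B)*(-1/3 + B))) (P(B) = (B + 19)/(B + (B + (B - 19)*(B - 1/3))*(B - 2)) = (19 + B)/(B + (B + (-19 + B)*(-1/3 + B))*(-2 + B)) = (19 + B)/(B + (-2 + B)*(B + (-19 + B)*(-1/3 + B))))
sqrt(-486 + P(14)) = sqrt(-486 + 3*(19 + 14)/(-38 - 61*14**2 + 3*14**3 + 132*14)) = sqrt(-486 + 3*33/(-38 - 61*196 + 3*2744 + 1848)) = sqrt(-486 + 3*33/(-38 - 11956 + 8232 + 1848)) = sqrt(-486 + 3*33/(-1914)) = sqrt(-486 + 3*(-1/1914)*33) = sqrt(-486 - 3/58) = sqrt(-28191/58) = I*sqrt(1635078)/58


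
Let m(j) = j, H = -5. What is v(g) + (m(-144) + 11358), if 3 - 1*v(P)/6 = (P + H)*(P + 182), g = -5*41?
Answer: -17748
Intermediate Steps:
g = -205
v(P) = 18 - 6*(-5 + P)*(182 + P) (v(P) = 18 - 6*(P - 5)*(P + 182) = 18 - 6*(-5 + P)*(182 + P))
v(g) + (m(-144) + 11358) = (5478 - 1062*(-205) - 6*(-205)²) + (-144 + 11358) = (5478 + 217710 - 6*42025) + 11214 = (5478 + 217710 - 252150) + 11214 = -28962 + 11214 = -17748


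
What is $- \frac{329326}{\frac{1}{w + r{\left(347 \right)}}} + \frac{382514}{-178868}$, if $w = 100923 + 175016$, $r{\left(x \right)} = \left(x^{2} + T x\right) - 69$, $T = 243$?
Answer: $- \frac{14155083677401657}{89434} \approx -1.5827 \cdot 10^{11}$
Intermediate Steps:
$r{\left(x \right)} = -69 + x^{2} + 243 x$ ($r{\left(x \right)} = \left(x^{2} + 243 x\right) - 69 = -69 + x^{2} + 243 x$)
$w = 275939$
$- \frac{329326}{\frac{1}{w + r{\left(347 \right)}}} + \frac{382514}{-178868} = - \frac{329326}{\frac{1}{275939 + \left(-69 + 347^{2} + 243 \cdot 347\right)}} + \frac{382514}{-178868} = - \frac{329326}{\frac{1}{275939 + \left(-69 + 120409 + 84321\right)}} + 382514 \left(- \frac{1}{178868}\right) = - \frac{329326}{\frac{1}{275939 + 204661}} - \frac{191257}{89434} = - \frac{329326}{\frac{1}{480600}} - \frac{191257}{89434} = - 329326 \frac{1}{\frac{1}{480600}} - \frac{191257}{89434} = \left(-329326\right) 480600 - \frac{191257}{89434} = -158274075600 - \frac{191257}{89434} = - \frac{14155083677401657}{89434}$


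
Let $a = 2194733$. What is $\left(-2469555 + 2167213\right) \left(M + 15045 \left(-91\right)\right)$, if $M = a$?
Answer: $-249625044196$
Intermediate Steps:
$M = 2194733$
$\left(-2469555 + 2167213\right) \left(M + 15045 \left(-91\right)\right) = \left(-2469555 + 2167213\right) \left(2194733 + 15045 \left(-91\right)\right) = - 302342 \left(2194733 - 1369095\right) = \left(-302342\right) 825638 = -249625044196$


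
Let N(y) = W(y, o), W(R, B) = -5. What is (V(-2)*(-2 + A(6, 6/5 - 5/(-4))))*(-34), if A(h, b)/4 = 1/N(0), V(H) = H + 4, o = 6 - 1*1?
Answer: 952/5 ≈ 190.40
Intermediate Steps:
o = 5 (o = 6 - 1 = 5)
N(y) = -5
V(H) = 4 + H
A(h, b) = -⅘ (A(h, b) = 4/(-5) = 4*(-⅕) = -⅘)
(V(-2)*(-2 + A(6, 6/5 - 5/(-4))))*(-34) = ((4 - 2)*(-2 - ⅘))*(-34) = (2*(-14/5))*(-34) = -28/5*(-34) = 952/5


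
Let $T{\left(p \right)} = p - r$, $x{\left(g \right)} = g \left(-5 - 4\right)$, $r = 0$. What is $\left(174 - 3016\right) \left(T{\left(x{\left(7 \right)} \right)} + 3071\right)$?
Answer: $-8548736$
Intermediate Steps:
$x{\left(g \right)} = - 9 g$ ($x{\left(g \right)} = g \left(-9\right) = - 9 g$)
$T{\left(p \right)} = p$ ($T{\left(p \right)} = p - 0 = p + 0 = p$)
$\left(174 - 3016\right) \left(T{\left(x{\left(7 \right)} \right)} + 3071\right) = \left(174 - 3016\right) \left(\left(-9\right) 7 + 3071\right) = - 2842 \left(-63 + 3071\right) = \left(-2842\right) 3008 = -8548736$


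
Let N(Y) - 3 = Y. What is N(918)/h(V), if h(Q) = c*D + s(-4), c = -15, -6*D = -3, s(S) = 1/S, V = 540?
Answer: -3684/31 ≈ -118.84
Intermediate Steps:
N(Y) = 3 + Y
D = 1/2 (D = -1/6*(-3) = 1/2 ≈ 0.50000)
h(Q) = -31/4 (h(Q) = -15*1/2 + 1/(-4) = -15/2 - 1/4 = -31/4)
N(918)/h(V) = (3 + 918)/(-31/4) = 921*(-4/31) = -3684/31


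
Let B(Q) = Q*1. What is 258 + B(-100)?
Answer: 158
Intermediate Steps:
B(Q) = Q
258 + B(-100) = 258 - 100 = 158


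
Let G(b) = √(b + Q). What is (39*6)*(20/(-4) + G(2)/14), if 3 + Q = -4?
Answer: -1170 + 117*I*√5/7 ≈ -1170.0 + 37.374*I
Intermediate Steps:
Q = -7 (Q = -3 - 4 = -7)
G(b) = √(-7 + b) (G(b) = √(b - 7) = √(-7 + b))
(39*6)*(20/(-4) + G(2)/14) = (39*6)*(20/(-4) + √(-7 + 2)/14) = 234*(20*(-¼) + √(-5)*(1/14)) = 234*(-5 + (I*√5)*(1/14)) = 234*(-5 + I*√5/14) = -1170 + 117*I*√5/7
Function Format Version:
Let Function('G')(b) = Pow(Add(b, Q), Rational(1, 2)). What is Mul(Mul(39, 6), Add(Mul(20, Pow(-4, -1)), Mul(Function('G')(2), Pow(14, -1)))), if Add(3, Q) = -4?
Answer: Add(-1170, Mul(Rational(117, 7), I, Pow(5, Rational(1, 2)))) ≈ Add(-1170.0, Mul(37.374, I))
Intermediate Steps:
Q = -7 (Q = Add(-3, -4) = -7)
Function('G')(b) = Pow(Add(-7, b), Rational(1, 2)) (Function('G')(b) = Pow(Add(b, -7), Rational(1, 2)) = Pow(Add(-7, b), Rational(1, 2)))
Mul(Mul(39, 6), Add(Mul(20, Pow(-4, -1)), Mul(Function('G')(2), Pow(14, -1)))) = Mul(Mul(39, 6), Add(Mul(20, Pow(-4, -1)), Mul(Pow(Add(-7, 2), Rational(1, 2)), Pow(14, -1)))) = Mul(234, Add(Mul(20, Rational(-1, 4)), Mul(Pow(-5, Rational(1, 2)), Rational(1, 14)))) = Mul(234, Add(-5, Mul(Mul(I, Pow(5, Rational(1, 2))), Rational(1, 14)))) = Mul(234, Add(-5, Mul(Rational(1, 14), I, Pow(5, Rational(1, 2))))) = Add(-1170, Mul(Rational(117, 7), I, Pow(5, Rational(1, 2))))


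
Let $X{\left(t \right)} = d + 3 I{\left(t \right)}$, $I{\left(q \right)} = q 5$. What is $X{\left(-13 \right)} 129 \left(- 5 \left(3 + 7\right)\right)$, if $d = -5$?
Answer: $1290000$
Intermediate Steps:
$I{\left(q \right)} = 5 q$
$X{\left(t \right)} = -5 + 15 t$ ($X{\left(t \right)} = -5 + 3 \cdot 5 t = -5 + 15 t$)
$X{\left(-13 \right)} 129 \left(- 5 \left(3 + 7\right)\right) = \left(-5 + 15 \left(-13\right)\right) 129 \left(- 5 \left(3 + 7\right)\right) = \left(-5 - 195\right) 129 \left(\left(-5\right) 10\right) = \left(-200\right) 129 \left(-50\right) = \left(-25800\right) \left(-50\right) = 1290000$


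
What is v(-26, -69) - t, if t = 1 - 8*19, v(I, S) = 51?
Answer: 202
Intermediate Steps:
t = -151 (t = 1 - 152 = -151)
v(-26, -69) - t = 51 - 1*(-151) = 51 + 151 = 202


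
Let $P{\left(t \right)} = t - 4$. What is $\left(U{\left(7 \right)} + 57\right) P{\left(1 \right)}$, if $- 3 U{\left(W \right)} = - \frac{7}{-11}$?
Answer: $- \frac{1874}{11} \approx -170.36$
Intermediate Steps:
$P{\left(t \right)} = -4 + t$
$U{\left(W \right)} = - \frac{7}{33}$ ($U{\left(W \right)} = - \frac{\left(-7\right) \frac{1}{-11}}{3} = - \frac{\left(-7\right) \left(- \frac{1}{11}\right)}{3} = \left(- \frac{1}{3}\right) \frac{7}{11} = - \frac{7}{33}$)
$\left(U{\left(7 \right)} + 57\right) P{\left(1 \right)} = \left(- \frac{7}{33} + 57\right) \left(-4 + 1\right) = \frac{1874}{33} \left(-3\right) = - \frac{1874}{11}$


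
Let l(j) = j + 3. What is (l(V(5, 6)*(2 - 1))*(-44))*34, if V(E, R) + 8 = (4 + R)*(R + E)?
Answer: -157080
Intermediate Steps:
V(E, R) = -8 + (4 + R)*(E + R) (V(E, R) = -8 + (4 + R)*(R + E) = -8 + (4 + R)*(E + R))
l(j) = 3 + j
(l(V(5, 6)*(2 - 1))*(-44))*34 = ((3 + (-8 + 6² + 4*5 + 4*6 + 5*6)*(2 - 1))*(-44))*34 = ((3 + (-8 + 36 + 20 + 24 + 30)*1)*(-44))*34 = ((3 + 102*1)*(-44))*34 = ((3 + 102)*(-44))*34 = (105*(-44))*34 = -4620*34 = -157080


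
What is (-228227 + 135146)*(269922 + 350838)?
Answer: -57780961560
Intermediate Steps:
(-228227 + 135146)*(269922 + 350838) = -93081*620760 = -57780961560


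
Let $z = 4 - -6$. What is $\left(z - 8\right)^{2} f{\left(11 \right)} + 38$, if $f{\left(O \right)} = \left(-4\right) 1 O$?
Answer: $-138$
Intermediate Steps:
$f{\left(O \right)} = - 4 O$
$z = 10$ ($z = 4 + 6 = 10$)
$\left(z - 8\right)^{2} f{\left(11 \right)} + 38 = \left(10 - 8\right)^{2} \left(\left(-4\right) 11\right) + 38 = \left(10 - 8\right)^{2} \left(-44\right) + 38 = 2^{2} \left(-44\right) + 38 = 4 \left(-44\right) + 38 = -176 + 38 = -138$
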